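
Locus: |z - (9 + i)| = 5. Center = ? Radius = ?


|z - z0| = r is a circle with center z0 and radius r.
Center = (9, 1), radius = 5

Circle with center (9, 1) and radius 5


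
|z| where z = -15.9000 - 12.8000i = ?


|z| = sqrt((-15.9)^2 + (-12.8)^2) = sqrt(252.81 + 163.84) = sqrt(416.65) = 20.4120

|z| = 20.4120


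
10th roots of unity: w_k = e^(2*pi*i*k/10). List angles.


The 10th roots of unity are cis(360k/10°) for k=0..9
Angle step = 360/10 = 36°
Primitive root: cis(36°)
Primitive root = 0.8090 + 0.5878i

10 roots at angles: 0°, 36°, 72°, 108°, 144°, 180°, 216°, 252°, 288°, 324°


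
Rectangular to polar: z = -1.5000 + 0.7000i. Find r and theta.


r = sqrt(2.25+0.49) = sqrt(2.74) = 1.6553
theta = atan2(0.7, -1.5) = 154.9831 degrees

r = 1.6553, theta = 154.9831 degrees


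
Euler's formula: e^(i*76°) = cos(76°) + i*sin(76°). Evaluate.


cos(76°) = 0.2419
sin(76°) = 0.9703

e^(i*76°) = 0.2419 + 0.9703i


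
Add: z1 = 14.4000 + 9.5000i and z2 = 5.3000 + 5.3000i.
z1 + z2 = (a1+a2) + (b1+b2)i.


Real: 14.4 + 5.3 = 19.7
Imag: 9.5 + 5.3 = 14.8

19.7000 + 14.8000i


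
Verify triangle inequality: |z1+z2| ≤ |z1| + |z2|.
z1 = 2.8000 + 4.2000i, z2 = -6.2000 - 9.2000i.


|z1| = sqrt(2.8^2 + 4.2^2) = sqrt(25.48) = 5.0478
|z2| = sqrt((-6.2)^2 + (-9.2)^2) = sqrt(123.08) = 11.0941
z1+z2 = -3.4000 - 5.0000i
|z1+z2| = sqrt(36.56) = 6.0465
|z1|+|z2| = 5.0478 + 11.0941 = 16.1419

|z1+z2| = 6.0465 ≤ |z1|+|z2| = 16.1419 (verified)


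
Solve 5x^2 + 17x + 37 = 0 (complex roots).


disc = 17^2 - 4*5*37 = 289 - 740 = -451
sqrt(|disc|) = sqrt(451) = 21.2368
Real part = -17/(2*5) = -1.7000
Imag part = 21.2368/(2*5) = 2.1237

-1.7000 ± 2.1237i


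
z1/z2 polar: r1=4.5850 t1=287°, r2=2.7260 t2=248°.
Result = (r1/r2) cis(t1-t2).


r = 4.5850 / 2.7260 = 1.6820
theta = 287° - 248° = 39° = 39° (mod 360)

1.6820 cis(39°)


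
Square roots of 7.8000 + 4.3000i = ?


|z| = sqrt(60.84+18.49) = 8.9067
sqrt((|z|+a)/2) = sqrt((8.9067+7.8)/2) = sqrt(8.3534) = 2.8902
sqrt((|z|-a)/2) = sqrt((8.9067-7.8)/2) = sqrt(0.5534) = 0.7439

±(2.8902 + 0.7439i) i.e. 2.8902 + 0.7439i and -2.8902 - 0.7439i


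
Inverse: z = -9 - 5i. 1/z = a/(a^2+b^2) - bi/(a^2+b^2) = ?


|z|^2 = 81+25 = 106
1/z = (-9 + 5i)/106

1/z = -0.0849 + 0.0472i


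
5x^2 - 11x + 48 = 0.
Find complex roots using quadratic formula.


disc = (-11)^2 - 4*5*48 = 121 - 960 = -839
sqrt(|disc|) = sqrt(839) = 28.9655
Real part = 11/(2*5) = 1.1000
Imag part = 28.9655/(2*5) = 2.8965

1.1000 ± 2.8965i


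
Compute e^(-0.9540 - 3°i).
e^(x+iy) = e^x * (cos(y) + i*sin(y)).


e^-0.9540 = 0.3852
cos(-3°) = 0.9986
sin(-3°) = -0.05234
Real = 0.3852*0.9986 = 0.3847
Imag = 0.3852*(-0.05234) = -0.0202

0.3847 - 0.0202i


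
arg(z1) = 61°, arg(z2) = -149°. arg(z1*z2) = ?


arg(z1*z2) = 61° - 149° = -88°
Normalized to (-180°, 180°]: -88°

-88°


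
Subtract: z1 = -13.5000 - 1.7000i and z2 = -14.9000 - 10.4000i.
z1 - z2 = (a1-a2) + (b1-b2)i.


Real: -13.5 + 14.9 = 1.4
Imag: -1.7 + 10.4 = 8.7

1.4000 + 8.7000i


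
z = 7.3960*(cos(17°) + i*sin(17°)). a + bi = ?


a = 7.3960*cos(17°) = 7.3960*0.9563 = 7.0728
b = 7.3960*sin(17°) = 7.3960*0.29237 = 2.1624

7.0728 + 2.1624i


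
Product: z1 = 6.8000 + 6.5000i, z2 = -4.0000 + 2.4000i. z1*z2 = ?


Real = 6.8*(-4) - 6.5*2.4 = -27.2 - 15.6 = -42.8
Imag = 6.8*2.4 - (4)*6.5 = 16.32 - (26) = -9.68

-42.8000 - 9.6800i


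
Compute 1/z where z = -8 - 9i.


|z|^2 = 64+81 = 145
1/z = (-8 + 9i)/145

1/z = -0.0552 + 0.0621i


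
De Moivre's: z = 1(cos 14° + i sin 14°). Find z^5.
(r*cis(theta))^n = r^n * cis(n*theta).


r^5 = 1^5 = 1
n*theta = 5*14° = 70° = 70° (mod 360)
a = 1*cos(70°) = 0.3420
b = 1*sin(70°) = 0.9397

1 cis(70°) = 0.3420 + 0.9397i


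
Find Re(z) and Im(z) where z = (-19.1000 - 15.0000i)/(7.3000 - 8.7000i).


Multiply by conjugate: (-19.1000 - 15.0000i)(7.3000 + 8.7000i) / (7.3^2 + (-8.7)^2)
Numerator real = -19.1*7.3 - (15)*(-8.7) = -8.93
Numerator imag = -15*7.3 - (-19.1)*(-8.7) = -275.67
Denominator = 128.98
Re(z) = -8.93/128.98 = -0.0692
Im(z) = -275.67/128.98 = -2.1373

Re(z) = -0.0692, Im(z) = -2.1373


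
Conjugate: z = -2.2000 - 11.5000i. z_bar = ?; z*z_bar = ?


z_bar = -2.2000 + 11.5000i
z*z_bar = (-2.2)^2 + (-11.5)^2 = 4.84 + 132.25 = 137.09

z_bar = -2.2000 + 11.5000i, z*z_bar = 137.09


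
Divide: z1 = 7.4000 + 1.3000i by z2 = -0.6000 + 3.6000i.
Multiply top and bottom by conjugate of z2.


Conjugate of z2 = -0.6000 - 3.6000i
Numerator: (7.4000 + 1.3000i)(-0.6000 - 3.6000i) = 0.2400 - 27.4200i
Denominator: (-0.6)^2 + 3.6^2 = 13.32
Result = (0.2400 - 27.4200i)/13.32

0.0180 - 2.0586i


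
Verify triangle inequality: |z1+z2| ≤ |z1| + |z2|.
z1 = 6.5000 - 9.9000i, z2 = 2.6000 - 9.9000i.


|z1| = sqrt(6.5^2 + (-9.9)^2) = sqrt(140.26) = 11.8431
|z2| = sqrt(2.6^2 + (-9.9)^2) = sqrt(104.77) = 10.2357
z1+z2 = 9.1000 - 19.8000i
|z1+z2| = sqrt(474.85) = 21.7911
|z1|+|z2| = 11.8431 + 10.2357 = 22.0788

|z1+z2| = 21.7911 ≤ |z1|+|z2| = 22.0788 (verified)


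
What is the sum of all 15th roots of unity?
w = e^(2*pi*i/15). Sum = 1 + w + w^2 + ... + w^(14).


The sum of all 15th roots of unity is 0.
Geometric series: (1 - w^15)/(1 - w) = (1-1)/(1-w) = 0 since w^15 = 1, w ≠ 1.
Alternatively: coefficient of z^14 in z^15 - 1 is 0.

0


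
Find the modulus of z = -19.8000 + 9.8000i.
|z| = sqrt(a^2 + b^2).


|z| = sqrt((-19.8)^2 + 9.8^2) = sqrt(392.04 + 96.04) = sqrt(488.08) = 22.0925

|z| = 22.0925


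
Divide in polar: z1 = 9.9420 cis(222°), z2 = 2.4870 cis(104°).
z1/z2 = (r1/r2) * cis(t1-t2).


r = 9.9420 / 2.4870 = 3.9976
theta = 222° - 104° = 118° = 118° (mod 360)

3.9976 cis(118°)


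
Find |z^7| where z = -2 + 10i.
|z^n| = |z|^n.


|z| = sqrt(4+100) = sqrt(104) = 10.1980
|z^7| = |z|^7 = (sqrt(104))^7 = 104^3 * sqrt(104) = 1124864*sqrt(104)

|z^7| = 1124864*sqrt(104) ≈ 11471406.9723


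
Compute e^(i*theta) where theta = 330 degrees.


cos(330°) = 0.8660
sin(330°) = -0.5000

e^(i*330°) = 0.8660 - 0.5000i


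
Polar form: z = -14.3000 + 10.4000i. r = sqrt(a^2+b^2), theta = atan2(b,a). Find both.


r = sqrt(204.49+108.16) = sqrt(312.65) = 17.6819
theta = atan2(10.4, -14.3) = 143.9726 degrees

r = 17.6819, theta = 143.9726 degrees


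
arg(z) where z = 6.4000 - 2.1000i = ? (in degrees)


Re = 6.4, Im = -2.1
arg = atan2(-2.1, 6.4) = -18.1660 degrees

arg(z) = -18.1660 degrees


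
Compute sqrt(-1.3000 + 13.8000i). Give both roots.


|z| = sqrt(1.69+190.44) = 13.8611
sqrt((|z|+a)/2) = sqrt((13.8611+(-1.3))/2) = sqrt(6.2805) = 2.5061
sqrt((|z|-a)/2) = sqrt((13.8611-(-1.3))/2) = sqrt(7.5805) = 2.7533

±(2.5061 + 2.7533i) i.e. 2.5061 + 2.7533i and -2.5061 - 2.7533i


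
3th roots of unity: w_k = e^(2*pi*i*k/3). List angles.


The 3th roots of unity are cis(360k/3°) for k=0..2
Angle step = 360/3 = 120°
Primitive root: cis(120°)
Primitive root = -0.5000 + 0.8660i

3 roots at angles: 0°, 120°, 240°


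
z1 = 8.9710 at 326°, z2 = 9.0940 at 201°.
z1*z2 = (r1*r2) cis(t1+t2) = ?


r = 8.9710 * 9.0940 = 81.5823
theta = 326° + 201° = 527° = 167° (mod 360)

81.5823 cis(167°)


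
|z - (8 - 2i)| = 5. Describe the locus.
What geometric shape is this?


|z - z0| = r is a circle with center z0 and radius r.
Center = (8, -2), radius = 5

Circle with center (8, -2) and radius 5


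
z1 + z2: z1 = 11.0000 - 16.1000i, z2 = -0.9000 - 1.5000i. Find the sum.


Real: 11 - 0.9 = 10.1
Imag: -16.1 - 1.5 = -17.6

10.1000 - 17.6000i


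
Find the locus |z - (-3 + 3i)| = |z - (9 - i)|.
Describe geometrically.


Equal distances means the locus is the perpendicular bisector of z1 and z2.
Midpoint = ((-3+9)/2, (3+(-1))/2) = (3.0000, 1.0000)

Perpendicular bisector through (3.0000, 1.0000)


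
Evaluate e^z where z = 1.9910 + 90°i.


e^1.9910 = 7.3229
cos(90°) = 0
sin(90°) = 1
Real = 7.3229*0 = 0
Imag = 7.3229*1 = 7.3229

0 + 7.3229i


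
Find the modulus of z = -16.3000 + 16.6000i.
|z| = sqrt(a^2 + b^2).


|z| = sqrt((-16.3)^2 + 16.6^2) = sqrt(265.69 + 275.56) = sqrt(541.25) = 23.2648

|z| = 23.2648


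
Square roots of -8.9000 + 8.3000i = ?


|z| = sqrt(79.21+68.89) = 12.1696
sqrt((|z|+a)/2) = sqrt((12.1696+(-8.9))/2) = sqrt(1.6348) = 1.2786
sqrt((|z|-a)/2) = sqrt((12.1696-(-8.9))/2) = sqrt(10.5348) = 3.2457

±(1.2786 + 3.2457i) i.e. 1.2786 + 3.2457i and -1.2786 - 3.2457i


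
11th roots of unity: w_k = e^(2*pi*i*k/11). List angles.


The 11th roots of unity are cis(360k/11°) for k=0..10
Angle step = 360/11 = 32.7273°
Primitive root: cis(32.7273°)
Primitive root = 0.8413 + 0.5406i

11 roots at angles: 0°, 32.7273°, 65.4545°, 98.1818°, 130.9091°, 163.6364°, 196.3636°, 229.0909°, 261.8182°, 294.5455°, 327.2727°


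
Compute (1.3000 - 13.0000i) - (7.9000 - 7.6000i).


Real: 1.3 - 7.9 = -6.6
Imag: -13 + 7.6 = -5.4

-6.6000 - 5.4000i


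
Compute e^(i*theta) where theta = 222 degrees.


cos(222°) = -0.7431
sin(222°) = -0.6691

e^(i*222°) = -0.7431 - 0.6691i


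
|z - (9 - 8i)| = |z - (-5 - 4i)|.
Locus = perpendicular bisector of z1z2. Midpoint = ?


Equal distances means the locus is the perpendicular bisector of z1 and z2.
Midpoint = ((9+(-5))/2, (-8+(-4))/2) = (2.0000, -6.0000)

Perpendicular bisector through (2.0000, -6.0000)


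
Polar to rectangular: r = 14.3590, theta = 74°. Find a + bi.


a = 14.3590*cos(74°) = 14.3590*0.27564 = 3.9579
b = 14.3590*sin(74°) = 14.3590*0.961262 = 13.8028

3.9579 + 13.8028i


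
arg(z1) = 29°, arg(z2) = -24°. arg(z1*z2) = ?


arg(z1*z2) = 29° - 24° = 5°
Normalized to (-180°, 180°]: 5°

5°


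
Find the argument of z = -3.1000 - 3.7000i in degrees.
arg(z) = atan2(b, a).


Re = -3.1, Im = -3.7
arg = atan2(-3.7, -3.1) = -129.9575 degrees

arg(z) = -129.9575 degrees


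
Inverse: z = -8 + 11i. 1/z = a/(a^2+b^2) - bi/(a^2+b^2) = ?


|z|^2 = 64+121 = 185
1/z = (-8 - 11i)/185

1/z = -0.0432 - 0.0595i


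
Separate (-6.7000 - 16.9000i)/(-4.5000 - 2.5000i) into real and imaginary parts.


Multiply by conjugate: (-6.7000 - 16.9000i)(-4.5000 + 2.5000i) / ((-4.5)^2 + (-2.5)^2)
Numerator real = -6.7*(-4.5) - (16.9)*(-2.5) = 72.4
Numerator imag = -16.9*(-4.5) - (-6.7)*(-2.5) = 59.3
Denominator = 26.5
Re(z) = 72.4/26.5 = 2.7321
Im(z) = 59.3/26.5 = 2.2377

Re(z) = 2.7321, Im(z) = 2.2377


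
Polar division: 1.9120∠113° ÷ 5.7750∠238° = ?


r = 1.9120 / 5.7750 = 0.3311
theta = 113° - 238° = -125° = 235° (mod 360)

0.3311 cis(235°)


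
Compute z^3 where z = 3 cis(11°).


r^3 = 3^3 = 27
n*theta = 3*11° = 33° = 33° (mod 360)
a = 27*cos(33°) = 22.6441
b = 27*sin(33°) = 14.7053

27 cis(33°) = 22.6441 + 14.7053i


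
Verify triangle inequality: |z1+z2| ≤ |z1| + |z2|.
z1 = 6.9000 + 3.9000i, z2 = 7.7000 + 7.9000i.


|z1| = sqrt(6.9^2 + 3.9^2) = sqrt(62.82) = 7.9259
|z2| = sqrt(7.7^2 + 7.9^2) = sqrt(121.7) = 11.0318
z1+z2 = 14.6000 + 11.8000i
|z1+z2| = sqrt(352.4) = 18.7723
|z1|+|z2| = 7.9259 + 11.0318 = 18.9577

|z1+z2| = 18.7723 ≤ |z1|+|z2| = 18.9577 (verified)


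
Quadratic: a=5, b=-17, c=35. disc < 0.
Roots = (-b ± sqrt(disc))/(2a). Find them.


disc = (-17)^2 - 4*5*35 = 289 - 700 = -411
sqrt(|disc|) = sqrt(411) = 20.2731
Real part = 17/(2*5) = 1.7000
Imag part = 20.2731/(2*5) = 2.0273

1.7000 ± 2.0273i


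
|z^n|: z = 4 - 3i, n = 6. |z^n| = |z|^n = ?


|z| = sqrt(16+9) = sqrt(25) = 5
|z^6| = |z|^6 = 5^6 = 15625

|z^6| = 15625


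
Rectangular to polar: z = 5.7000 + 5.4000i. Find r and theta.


r = sqrt(32.49+29.16) = sqrt(61.65) = 7.8518
theta = atan2(5.4, 5.7) = 43.4518 degrees

r = 7.8518, theta = 43.4518 degrees


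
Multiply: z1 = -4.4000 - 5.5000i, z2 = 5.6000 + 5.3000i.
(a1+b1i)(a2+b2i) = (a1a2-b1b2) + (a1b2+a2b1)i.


Real = -4.4*5.6 - (-5.5)*5.3 = -24.64 - (-29.15) = 4.51
Imag = -4.4*5.3 + 5.6*(-5.5) = -23.32 - (30.8) = -54.12

4.5100 - 54.1200i


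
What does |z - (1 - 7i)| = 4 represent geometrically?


|z - z0| = r is a circle with center z0 and radius r.
Center = (1, -7), radius = 4

Circle with center (1, -7) and radius 4


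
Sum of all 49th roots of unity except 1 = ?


With w = e^(2*pi*i/49), all 49 of the 49th roots of unity w^0 = 1, w, ..., w^(48) sum to 0: 1 + w + ... + w^(48) = (1 - w^49)/(1 - w) = 0 since w^49 = 1, w ≠ 1.
Removing the root 1: w + w^2 + ... + w^(48) = 0 - 1 = -1

Sum = -1


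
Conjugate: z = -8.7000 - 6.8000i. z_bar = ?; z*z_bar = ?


z_bar = -8.7000 + 6.8000i
z*z_bar = (-8.7)^2 + (-6.8)^2 = 75.69 + 46.24 = 121.93

z_bar = -8.7000 + 6.8000i, z*z_bar = 121.93


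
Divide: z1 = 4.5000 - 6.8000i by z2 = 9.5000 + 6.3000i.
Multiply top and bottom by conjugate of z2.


Conjugate of z2 = 9.5000 - 6.3000i
Numerator: (4.5000 - 6.8000i)(9.5000 - 6.3000i) = -0.0900 - 92.9500i
Denominator: 9.5^2 + 6.3^2 = 129.94
Result = (-0.0900 - 92.9500i)/129.94

-0.0007 - 0.7153i


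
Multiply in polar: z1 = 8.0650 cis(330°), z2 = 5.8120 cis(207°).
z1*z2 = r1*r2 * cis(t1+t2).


r = 8.0650 * 5.8120 = 46.8738
theta = 330° + 207° = 537° = 177° (mod 360)

46.8738 cis(177°)


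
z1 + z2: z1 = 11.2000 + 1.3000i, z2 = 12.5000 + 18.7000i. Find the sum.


Real: 11.2 + 12.5 = 23.7
Imag: 1.3 + 18.7 = 20

23.7000 + 20.0000i


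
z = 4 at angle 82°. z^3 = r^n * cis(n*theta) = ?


r^3 = 4^3 = 64
n*theta = 3*82° = 246° = 246° (mod 360)
a = 64*cos(246°) = -26.0311
b = 64*sin(246°) = -58.4669

64 cis(246°) = -26.0311 - 58.4669i


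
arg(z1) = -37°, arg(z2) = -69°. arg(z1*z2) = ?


arg(z1*z2) = -37° - 69° = -106°
Normalized to (-180°, 180°]: -106°

-106°


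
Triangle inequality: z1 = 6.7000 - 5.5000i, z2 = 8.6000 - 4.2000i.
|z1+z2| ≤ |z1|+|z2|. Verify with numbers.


|z1| = sqrt(6.7^2 + (-5.5)^2) = sqrt(75.14) = 8.6683
|z2| = sqrt(8.6^2 + (-4.2)^2) = sqrt(91.6) = 9.5708
z1+z2 = 15.3000 - 9.7000i
|z1+z2| = sqrt(328.18) = 18.1157
|z1|+|z2| = 8.6683 + 9.5708 = 18.2391

|z1+z2| = 18.1157 ≤ |z1|+|z2| = 18.2391 (verified)


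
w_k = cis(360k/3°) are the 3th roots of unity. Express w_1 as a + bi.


Angle = 360*1/3 = 120°
a = cos(120°) = -0.5000
b = sin(120°) = 0.8660

-0.5000 + 0.8660i


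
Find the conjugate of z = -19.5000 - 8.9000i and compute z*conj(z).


z_bar = -19.5000 + 8.9000i
z*z_bar = (-19.5)^2 + (-8.9)^2 = 380.25 + 79.21 = 459.46

z_bar = -19.5000 + 8.9000i, z*z_bar = 459.46


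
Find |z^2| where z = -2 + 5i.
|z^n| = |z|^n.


|z| = sqrt(4+25) = sqrt(29) = 5.3852
|z^2| = |z|^2 = (sqrt(29))^2 = 29

|z^2| = 29


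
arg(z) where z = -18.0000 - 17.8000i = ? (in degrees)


Re = -18, Im = -17.8
arg = atan2(-17.8, -18) = -135.3201 degrees

arg(z) = -135.3201 degrees


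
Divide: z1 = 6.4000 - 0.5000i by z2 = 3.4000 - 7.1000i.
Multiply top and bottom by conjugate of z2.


Conjugate of z2 = 3.4000 + 7.1000i
Numerator: (6.4000 - 0.5000i)(3.4000 + 7.1000i) = 25.3100 + 43.7400i
Denominator: 3.4^2 + (-7.1)^2 = 61.97
Result = (25.3100 + 43.7400i)/61.97

0.4084 + 0.7058i


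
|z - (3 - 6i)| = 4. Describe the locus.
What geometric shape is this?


|z - z0| = r is a circle with center z0 and radius r.
Center = (3, -6), radius = 4

Circle with center (3, -6) and radius 4


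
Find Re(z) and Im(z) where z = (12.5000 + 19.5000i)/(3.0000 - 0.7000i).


Multiply by conjugate: (12.5000 + 19.5000i)(3.0000 + 0.7000i) / (3^2 + (-0.7)^2)
Numerator real = 12.5*3 + 19.5*(-0.7) = 23.85
Numerator imag = 19.5*3 - 12.5*(-0.7) = 67.25
Denominator = 9.49
Re(z) = 23.85/9.49 = 2.5132
Im(z) = 67.25/9.49 = 7.0864

Re(z) = 2.5132, Im(z) = 7.0864


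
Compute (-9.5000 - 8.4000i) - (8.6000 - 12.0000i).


Real: -9.5 - 8.6 = -18.1
Imag: -8.4 + 12 = 3.6

-18.1000 + 3.6000i


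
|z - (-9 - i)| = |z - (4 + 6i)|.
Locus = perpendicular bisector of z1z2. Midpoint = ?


Equal distances means the locus is the perpendicular bisector of z1 and z2.
Midpoint = ((-9+4)/2, (-1+6)/2) = (-2.5000, 2.5000)

Perpendicular bisector through (-2.5000, 2.5000)


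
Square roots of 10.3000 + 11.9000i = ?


|z| = sqrt(106.09+141.61) = 15.7385
sqrt((|z|+a)/2) = sqrt((15.7385+10.3)/2) = sqrt(13.0192) = 3.6082
sqrt((|z|-a)/2) = sqrt((15.7385-10.3)/2) = sqrt(2.7192) = 1.6490

±(3.6082 + 1.6490i) i.e. 3.6082 + 1.6490i and -3.6082 - 1.6490i


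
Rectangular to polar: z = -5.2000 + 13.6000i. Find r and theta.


r = sqrt(27.04+184.96) = sqrt(212) = 14.5602
theta = atan2(13.6, -5.2) = 110.9245 degrees

r = 14.5602, theta = 110.9245 degrees


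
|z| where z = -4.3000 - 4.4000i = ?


|z| = sqrt((-4.3)^2 + (-4.4)^2) = sqrt(18.49 + 19.36) = sqrt(37.85) = 6.1522

|z| = 6.1522


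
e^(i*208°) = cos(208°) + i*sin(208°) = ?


cos(208°) = -0.8829
sin(208°) = -0.4695

e^(i*208°) = -0.8829 - 0.4695i


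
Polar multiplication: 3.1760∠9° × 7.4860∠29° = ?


r = 3.1760 * 7.4860 = 23.7755
theta = 9° + 29° = 38° = 38° (mod 360)

23.7755 cis(38°)


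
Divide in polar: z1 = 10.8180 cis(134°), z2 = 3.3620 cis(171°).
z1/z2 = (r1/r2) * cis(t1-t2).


r = 10.8180 / 3.3620 = 3.2177
theta = 134° - 171° = -37° = 323° (mod 360)

3.2177 cis(323°)


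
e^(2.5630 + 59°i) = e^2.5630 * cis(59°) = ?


e^2.5630 = 12.9747
cos(59°) = 0.51504
sin(59°) = 0.85717
Real = 12.9747*0.51504 = 6.6825
Imag = 12.9747*0.85717 = 11.1215

6.6825 + 11.1215i


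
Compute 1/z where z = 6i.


|z|^2 = 0+36 = 36
1/z = (0 - 6i)/36

1/z = 0 - 0.1667i


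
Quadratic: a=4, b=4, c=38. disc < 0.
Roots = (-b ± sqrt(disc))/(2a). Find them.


disc = 4^2 - 4*4*38 = 16 - 608 = -592
sqrt(|disc|) = sqrt(592) = 24.3311
Real part = -4/(2*4) = -0.5000
Imag part = 24.3311/(2*4) = 3.0414

-0.5000 ± 3.0414i


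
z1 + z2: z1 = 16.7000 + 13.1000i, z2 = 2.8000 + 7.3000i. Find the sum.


Real: 16.7 + 2.8 = 19.5
Imag: 13.1 + 7.3 = 20.4

19.5000 + 20.4000i


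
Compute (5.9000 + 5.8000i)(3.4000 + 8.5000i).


Real = 5.9*3.4 - 5.8*8.5 = 20.06 - 49.3 = -29.24
Imag = 5.9*8.5 + 3.4*5.8 = 50.15 + 19.72 = 69.87

-29.2400 + 69.8700i


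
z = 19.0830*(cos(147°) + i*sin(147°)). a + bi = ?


a = 19.0830*cos(147°) = 19.0830*(-0.838671) = -16.0044
b = 19.0830*sin(147°) = 19.0830*0.544639 = 10.3933

-16.0044 + 10.3933i


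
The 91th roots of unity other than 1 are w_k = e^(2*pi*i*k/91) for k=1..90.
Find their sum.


With w = e^(2*pi*i/91), all 91 of the 91th roots of unity w^0 = 1, w, ..., w^(90) sum to 0: 1 + w + ... + w^(90) = (1 - w^91)/(1 - w) = 0 since w^91 = 1, w ≠ 1.
Removing the root 1: w + w^2 + ... + w^(90) = 0 - 1 = -1

Sum = -1


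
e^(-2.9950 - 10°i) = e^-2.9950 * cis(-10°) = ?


e^-2.9950 = 0.05004
cos(-10°) = 0.9848
sin(-10°) = -0.1736
Real = 0.05004*0.9848 = 0.0493
Imag = 0.05004*(-0.1736) = -0.0087

0.0493 - 0.0087i


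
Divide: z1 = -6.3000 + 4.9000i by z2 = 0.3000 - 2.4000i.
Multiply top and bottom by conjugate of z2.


Conjugate of z2 = 0.3000 + 2.4000i
Numerator: (-6.3000 + 4.9000i)(0.3000 + 2.4000i) = -13.6500 - 13.6500i
Denominator: 0.3^2 + (-2.4)^2 = 5.85
Result = (-13.6500 - 13.6500i)/5.85

-2.3333 - 2.3333i


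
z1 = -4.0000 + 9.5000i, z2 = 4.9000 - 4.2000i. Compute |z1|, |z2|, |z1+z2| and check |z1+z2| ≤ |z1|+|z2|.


|z1| = sqrt((-4)^2 + 9.5^2) = sqrt(106.25) = 10.3078
|z2| = sqrt(4.9^2 + (-4.2)^2) = sqrt(41.65) = 6.4537
z1+z2 = 0.9000 + 5.3000i
|z1+z2| = sqrt(28.9) = 5.3759
|z1|+|z2| = 10.3078 + 6.4537 = 16.7615

|z1+z2| = 5.3759 ≤ |z1|+|z2| = 16.7615 (verified)


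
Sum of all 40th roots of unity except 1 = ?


With w = e^(2*pi*i/40), all 40 of the 40th roots of unity w^0 = 1, w, ..., w^(39) sum to 0: 1 + w + ... + w^(39) = (1 - w^40)/(1 - w) = 0 since w^40 = 1, w ≠ 1.
Removing the root 1: w + w^2 + ... + w^(39) = 0 - 1 = -1

Sum = -1


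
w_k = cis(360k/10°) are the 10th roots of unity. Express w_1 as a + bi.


Angle = 360*1/10 = 36°
a = cos(36°) = 0.8090
b = sin(36°) = 0.5878

0.8090 + 0.5878i


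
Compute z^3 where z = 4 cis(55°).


r^3 = 4^3 = 64
n*theta = 3*55° = 165° = 165° (mod 360)
a = 64*cos(165°) = -61.8193
b = 64*sin(165°) = 16.5644

64 cis(165°) = -61.8193 + 16.5644i


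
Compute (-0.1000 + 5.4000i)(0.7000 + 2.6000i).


Real = -0.1*0.7 - 5.4*2.6 = -0.07 - 14.04 = -14.11
Imag = -0.1*2.6 + 0.7*5.4 = -0.26 + 3.78 = 3.52

-14.1100 + 3.5200i


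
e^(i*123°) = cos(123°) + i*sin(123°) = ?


cos(123°) = -0.5446
sin(123°) = 0.8387

e^(i*123°) = -0.5446 + 0.8387i


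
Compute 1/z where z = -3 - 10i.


|z|^2 = 9+100 = 109
1/z = (-3 + 10i)/109

1/z = -0.0275 + 0.0917i


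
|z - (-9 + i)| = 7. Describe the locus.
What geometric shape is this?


|z - z0| = r is a circle with center z0 and radius r.
Center = (-9, 1), radius = 7

Circle with center (-9, 1) and radius 7


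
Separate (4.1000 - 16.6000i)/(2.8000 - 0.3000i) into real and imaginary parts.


Multiply by conjugate: (4.1000 - 16.6000i)(2.8000 + 0.3000i) / (2.8^2 + (-0.3)^2)
Numerator real = 4.1*2.8 - (16.6)*(-0.3) = 16.46
Numerator imag = -16.6*2.8 - 4.1*(-0.3) = -45.25
Denominator = 7.93
Re(z) = 16.46/7.93 = 2.0757
Im(z) = -45.25/7.93 = -5.7062

Re(z) = 2.0757, Im(z) = -5.7062


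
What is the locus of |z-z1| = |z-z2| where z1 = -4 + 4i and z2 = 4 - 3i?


Equal distances means the locus is the perpendicular bisector of z1 and z2.
Midpoint = ((-4+4)/2, (4+(-3))/2) = (0, 0.5000)

Perpendicular bisector through (0, 0.5000)


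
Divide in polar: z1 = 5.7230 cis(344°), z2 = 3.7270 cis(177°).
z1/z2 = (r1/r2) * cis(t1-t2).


r = 5.7230 / 3.7270 = 1.5356
theta = 344° - 177° = 167° = 167° (mod 360)

1.5356 cis(167°)


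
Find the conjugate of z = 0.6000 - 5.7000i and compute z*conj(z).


z_bar = 0.6000 + 5.7000i
z*z_bar = 0.6^2 + (-5.7)^2 = 0.36 + 32.49 = 32.85

z_bar = 0.6000 + 5.7000i, z*z_bar = 32.85


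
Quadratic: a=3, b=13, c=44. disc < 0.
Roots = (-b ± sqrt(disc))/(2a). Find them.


disc = 13^2 - 4*3*44 = 169 - 528 = -359
sqrt(|disc|) = sqrt(359) = 18.9473
Real part = -13/(2*3) = -2.1667
Imag part = 18.9473/(2*3) = 3.1579

-2.1667 ± 3.1579i


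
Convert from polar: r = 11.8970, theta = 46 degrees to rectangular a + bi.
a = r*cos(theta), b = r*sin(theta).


a = 11.8970*cos(46°) = 11.8970*0.69466 = 8.2644
b = 11.8970*sin(46°) = 11.8970*0.71934 = 8.5580

8.2644 + 8.5580i


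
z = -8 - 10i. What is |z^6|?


|z| = sqrt(64+100) = sqrt(164) = 12.8062
|z^6| = |z|^6 = (sqrt(164))^6 = 164^3 = 4410944

|z^6| = 4410944


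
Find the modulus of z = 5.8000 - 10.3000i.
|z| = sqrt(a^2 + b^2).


|z| = sqrt(5.8^2 + (-10.3)^2) = sqrt(33.64 + 106.09) = sqrt(139.73) = 11.8207

|z| = 11.8207


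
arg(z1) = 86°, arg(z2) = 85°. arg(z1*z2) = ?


arg(z1*z2) = 86° + 85° = 171°
Normalized to (-180°, 180°]: 171°

171°


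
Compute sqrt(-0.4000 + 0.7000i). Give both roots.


|z| = sqrt(0.16+0.49) = 0.8062
sqrt((|z|+a)/2) = sqrt((0.8062+(-0.4))/2) = sqrt(0.2031) = 0.4507
sqrt((|z|-a)/2) = sqrt((0.8062-(-0.4))/2) = sqrt(0.6031) = 0.7766

±(0.4507 + 0.7766i) i.e. 0.4507 + 0.7766i and -0.4507 - 0.7766i


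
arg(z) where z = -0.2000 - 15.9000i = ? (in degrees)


Re = -0.2, Im = -15.9
arg = atan2(-15.9, -0.2) = -90.7207 degrees

arg(z) = -90.7207 degrees


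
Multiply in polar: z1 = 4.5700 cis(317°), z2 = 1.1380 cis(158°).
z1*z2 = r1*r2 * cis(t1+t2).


r = 4.5700 * 1.1380 = 5.2007
theta = 317° + 158° = 475° = 115° (mod 360)

5.2007 cis(115°)


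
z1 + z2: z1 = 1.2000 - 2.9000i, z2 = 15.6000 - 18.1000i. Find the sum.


Real: 1.2 + 15.6 = 16.8
Imag: -2.9 - 18.1 = -21

16.8000 - 21.0000i


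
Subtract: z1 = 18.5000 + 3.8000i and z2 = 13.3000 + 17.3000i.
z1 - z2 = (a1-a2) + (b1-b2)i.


Real: 18.5 - 13.3 = 5.2
Imag: 3.8 - 17.3 = -13.5

5.2000 - 13.5000i


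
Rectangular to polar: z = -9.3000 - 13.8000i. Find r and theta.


r = sqrt(86.49+190.44) = sqrt(276.93) = 16.6412
theta = atan2(-13.8, -9.3) = -123.9765 degrees

r = 16.6412, theta = -123.9765 degrees


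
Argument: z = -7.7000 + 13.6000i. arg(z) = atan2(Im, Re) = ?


Re = -7.7, Im = 13.6
arg = atan2(13.6, -7.7) = 119.5175 degrees

arg(z) = 119.5175 degrees


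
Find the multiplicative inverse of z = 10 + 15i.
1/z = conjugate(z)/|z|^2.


|z|^2 = 100+225 = 325
1/z = (10 - 15i)/325

1/z = 0.0308 - 0.0462i


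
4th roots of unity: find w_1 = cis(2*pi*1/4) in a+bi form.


Angle = 360*1/4 = 90°
a = cos(90°) = 0
b = sin(90°) = 1.0000

0 + 1.0000i


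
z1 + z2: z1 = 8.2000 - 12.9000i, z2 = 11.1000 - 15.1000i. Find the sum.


Real: 8.2 + 11.1 = 19.3
Imag: -12.9 - 15.1 = -28

19.3000 - 28.0000i


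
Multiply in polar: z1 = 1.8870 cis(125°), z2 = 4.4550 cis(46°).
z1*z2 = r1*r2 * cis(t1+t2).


r = 1.8870 * 4.4550 = 8.4066
theta = 125° + 46° = 171° = 171° (mod 360)

8.4066 cis(171°)


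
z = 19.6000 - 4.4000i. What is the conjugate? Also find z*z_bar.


z_bar = 19.6000 + 4.4000i
z*z_bar = 19.6^2 + (-4.4)^2 = 384.16 + 19.36 = 403.52

z_bar = 19.6000 + 4.4000i, z*z_bar = 403.52


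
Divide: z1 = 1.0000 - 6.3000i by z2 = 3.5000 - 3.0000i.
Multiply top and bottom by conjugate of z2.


Conjugate of z2 = 3.5000 + 3.0000i
Numerator: (1.0000 - 6.3000i)(3.5000 + 3.0000i) = 22.4000 - 19.0500i
Denominator: 3.5^2 + (-3)^2 = 21.25
Result = (22.4000 - 19.0500i)/21.25

1.0541 - 0.8965i


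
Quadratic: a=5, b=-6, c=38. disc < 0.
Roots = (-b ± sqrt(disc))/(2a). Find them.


disc = (-6)^2 - 4*5*38 = 36 - 760 = -724
sqrt(|disc|) = sqrt(724) = 26.9072
Real part = 6/(2*5) = 0.6000
Imag part = 26.9072/(2*5) = 2.6907

0.6000 ± 2.6907i


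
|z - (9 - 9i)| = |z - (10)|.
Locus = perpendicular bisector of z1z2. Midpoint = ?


Equal distances means the locus is the perpendicular bisector of z1 and z2.
Midpoint = ((9+10)/2, (-9+0)/2) = (9.5000, -4.5000)

Perpendicular bisector through (9.5000, -4.5000)


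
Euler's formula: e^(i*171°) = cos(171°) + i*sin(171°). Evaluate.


cos(171°) = -0.9877
sin(171°) = 0.1564

e^(i*171°) = -0.9877 + 0.1564i


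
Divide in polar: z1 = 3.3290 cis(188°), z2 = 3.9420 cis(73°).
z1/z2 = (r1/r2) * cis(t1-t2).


r = 3.3290 / 3.9420 = 0.8445
theta = 188° - 73° = 115° = 115° (mod 360)

0.8445 cis(115°)


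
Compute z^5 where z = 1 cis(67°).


r^5 = 1^5 = 1
n*theta = 5*67° = 335° = 335° (mod 360)
a = 1*cos(335°) = 0.9063
b = 1*sin(335°) = -0.4226

1 cis(335°) = 0.9063 - 0.4226i


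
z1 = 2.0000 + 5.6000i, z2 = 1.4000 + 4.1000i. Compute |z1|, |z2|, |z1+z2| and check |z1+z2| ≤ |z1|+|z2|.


|z1| = sqrt(2^2 + 5.6^2) = sqrt(35.36) = 5.9464
|z2| = sqrt(1.4^2 + 4.1^2) = sqrt(18.77) = 4.3324
z1+z2 = 3.4000 + 9.7000i
|z1+z2| = sqrt(105.65) = 10.2786
|z1|+|z2| = 5.9464 + 4.3324 = 10.2788

|z1+z2| = 10.2786 ≤ |z1|+|z2| = 10.2788 (verified)


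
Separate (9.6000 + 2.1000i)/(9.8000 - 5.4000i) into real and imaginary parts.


Multiply by conjugate: (9.6000 + 2.1000i)(9.8000 + 5.4000i) / (9.8^2 + (-5.4)^2)
Numerator real = 9.6*9.8 + 2.1*(-5.4) = 82.74
Numerator imag = 2.1*9.8 - 9.6*(-5.4) = 72.42
Denominator = 125.2
Re(z) = 82.74/125.2 = 0.6609
Im(z) = 72.42/125.2 = 0.5784

Re(z) = 0.6609, Im(z) = 0.5784


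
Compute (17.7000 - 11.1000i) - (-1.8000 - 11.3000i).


Real: 17.7 + 1.8 = 19.5
Imag: -11.1 + 11.3 = 0.2

19.5000 + 0.2000i


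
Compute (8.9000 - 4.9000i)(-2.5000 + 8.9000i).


Real = 8.9*(-2.5) - (-4.9)*8.9 = -22.25 - (-43.61) = 21.36
Imag = 8.9*8.9 - (2.5)*(-4.9) = 79.21 + 12.25 = 91.46

21.3600 + 91.4600i


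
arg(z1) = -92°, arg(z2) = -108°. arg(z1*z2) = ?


arg(z1*z2) = -92° - 108° = -200°
Normalized to (-180°, 180°]: 160°

160°


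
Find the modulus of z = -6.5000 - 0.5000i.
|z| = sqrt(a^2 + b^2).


|z| = sqrt((-6.5)^2 + (-0.5)^2) = sqrt(42.25 + 0.25) = sqrt(42.5) = 6.5192

|z| = 6.5192


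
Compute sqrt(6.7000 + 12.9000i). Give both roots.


|z| = sqrt(44.89+166.41) = 14.5362
sqrt((|z|+a)/2) = sqrt((14.5362+6.7)/2) = sqrt(10.6181) = 3.2585
sqrt((|z|-a)/2) = sqrt((14.5362-6.7)/2) = sqrt(3.9181) = 1.9794

±(3.2585 + 1.9794i) i.e. 3.2585 + 1.9794i and -3.2585 - 1.9794i


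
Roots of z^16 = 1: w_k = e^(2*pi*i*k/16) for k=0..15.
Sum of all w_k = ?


The sum of all 16th roots of unity is 0.
Geometric series: (1 - w^16)/(1 - w) = (1-1)/(1-w) = 0 since w^16 = 1, w ≠ 1.
Alternatively: coefficient of z^15 in z^16 - 1 is 0.

0


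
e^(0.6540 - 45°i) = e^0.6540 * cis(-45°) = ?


e^0.6540 = 1.9232
cos(-45°) = 0.7071
sin(-45°) = -0.7071
Real = 1.9232*0.7071 = 1.3599
Imag = 1.9232*(-0.7071) = -1.3599

1.3599 - 1.3599i


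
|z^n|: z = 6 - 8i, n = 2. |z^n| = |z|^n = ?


|z| = sqrt(36+64) = sqrt(100) = 10
|z^2| = |z|^2 = 10^2 = 100

|z^2| = 100


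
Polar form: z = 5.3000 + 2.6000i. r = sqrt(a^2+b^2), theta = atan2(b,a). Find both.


r = sqrt(28.09+6.76) = sqrt(34.85) = 5.9034
theta = atan2(2.6, 5.3) = 26.1310 degrees

r = 5.9034, theta = 26.1310 degrees


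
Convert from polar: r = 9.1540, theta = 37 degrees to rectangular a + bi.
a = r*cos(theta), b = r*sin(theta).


a = 9.1540*cos(37°) = 9.1540*0.798636 = 7.3107
b = 9.1540*sin(37°) = 9.1540*0.601815 = 5.5090

7.3107 + 5.5090i


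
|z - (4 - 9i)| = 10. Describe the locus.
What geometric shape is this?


|z - z0| = r is a circle with center z0 and radius r.
Center = (4, -9), radius = 10

Circle with center (4, -9) and radius 10


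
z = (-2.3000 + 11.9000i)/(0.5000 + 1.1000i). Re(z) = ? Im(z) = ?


Multiply by conjugate: (-2.3000 + 11.9000i)(0.5000 - 1.1000i) / (0.5^2 + 1.1^2)
Numerator real = -2.3*0.5 + 11.9*1.1 = 11.94
Numerator imag = 11.9*0.5 - (-2.3)*1.1 = 8.48
Denominator = 1.46
Re(z) = 11.94/1.46 = 8.1781
Im(z) = 8.48/1.46 = 5.8082

Re(z) = 8.1781, Im(z) = 5.8082


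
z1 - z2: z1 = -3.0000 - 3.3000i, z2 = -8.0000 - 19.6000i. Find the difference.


Real: -3 + 8 = 5
Imag: -3.3 + 19.6 = 16.3

5.0000 + 16.3000i


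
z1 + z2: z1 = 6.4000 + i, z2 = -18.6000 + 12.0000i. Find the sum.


Real: 6.4 - 18.6 = -12.2
Imag: 1 + 12 = 13

-12.2000 + 13.0000i


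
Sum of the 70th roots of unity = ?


The sum of all 70th roots of unity is 0.
Geometric series: (1 - w^70)/(1 - w) = (1-1)/(1-w) = 0 since w^70 = 1, w ≠ 1.
Alternatively: coefficient of z^69 in z^70 - 1 is 0.

0


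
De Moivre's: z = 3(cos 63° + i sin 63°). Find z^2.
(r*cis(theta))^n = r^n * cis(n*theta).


r^2 = 3^2 = 9
n*theta = 2*63° = 126° = 126° (mod 360)
a = 9*cos(126°) = -5.2901
b = 9*sin(126°) = 7.2812

9 cis(126°) = -5.2901 + 7.2812i


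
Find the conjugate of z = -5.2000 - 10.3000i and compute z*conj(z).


z_bar = -5.2000 + 10.3000i
z*z_bar = (-5.2)^2 + (-10.3)^2 = 27.04 + 106.09 = 133.13

z_bar = -5.2000 + 10.3000i, z*z_bar = 133.13


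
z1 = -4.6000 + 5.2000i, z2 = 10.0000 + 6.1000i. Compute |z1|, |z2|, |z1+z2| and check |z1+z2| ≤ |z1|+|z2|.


|z1| = sqrt((-4.6)^2 + 5.2^2) = sqrt(48.2) = 6.9426
|z2| = sqrt(10^2 + 6.1^2) = sqrt(137.21) = 11.7137
z1+z2 = 5.4000 + 11.3000i
|z1+z2| = sqrt(156.85) = 12.5240
|z1|+|z2| = 6.9426 + 11.7137 = 18.6563

|z1+z2| = 12.5240 ≤ |z1|+|z2| = 18.6563 (verified)


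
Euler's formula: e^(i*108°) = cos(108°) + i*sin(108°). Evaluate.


cos(108°) = -0.3090
sin(108°) = 0.9511

e^(i*108°) = -0.3090 + 0.9511i


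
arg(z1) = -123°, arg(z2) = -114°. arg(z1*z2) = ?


arg(z1*z2) = -123° - 114° = -237°
Normalized to (-180°, 180°]: 123°

123°


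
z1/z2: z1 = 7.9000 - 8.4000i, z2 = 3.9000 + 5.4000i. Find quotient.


Conjugate of z2 = 3.9000 - 5.4000i
Numerator: (7.9000 - 8.4000i)(3.9000 - 5.4000i) = -14.5500 - 75.4200i
Denominator: 3.9^2 + 5.4^2 = 44.37
Result = (-14.5500 - 75.4200i)/44.37

-0.3279 - 1.6998i


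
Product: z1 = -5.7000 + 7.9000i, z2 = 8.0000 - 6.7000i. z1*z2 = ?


Real = -5.7*8 - 7.9*(-6.7) = -45.6 - (-52.93) = 7.33
Imag = -5.7*(-6.7) + 8*7.9 = 38.19 + 63.2 = 101.39

7.3300 + 101.3900i


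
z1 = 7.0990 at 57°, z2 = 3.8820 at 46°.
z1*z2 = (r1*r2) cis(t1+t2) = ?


r = 7.0990 * 3.8820 = 27.5583
theta = 57° + 46° = 103° = 103° (mod 360)

27.5583 cis(103°)


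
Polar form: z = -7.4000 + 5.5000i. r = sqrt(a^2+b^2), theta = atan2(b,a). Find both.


r = sqrt(54.76+30.25) = sqrt(85.01) = 9.2201
theta = atan2(5.5, -7.4) = 143.3787 degrees

r = 9.2201, theta = 143.3787 degrees


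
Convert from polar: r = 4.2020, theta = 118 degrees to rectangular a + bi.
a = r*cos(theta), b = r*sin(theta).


a = 4.2020*cos(118°) = 4.2020*(-0.46947) = -1.9727
b = 4.2020*sin(118°) = 4.2020*0.882948 = 3.7101

-1.9727 + 3.7101i


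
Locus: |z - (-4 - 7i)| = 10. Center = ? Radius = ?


|z - z0| = r is a circle with center z0 and radius r.
Center = (-4, -7), radius = 10

Circle with center (-4, -7) and radius 10


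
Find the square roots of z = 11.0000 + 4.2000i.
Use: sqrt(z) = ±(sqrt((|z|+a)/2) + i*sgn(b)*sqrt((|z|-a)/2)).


|z| = sqrt(121+17.64) = 11.7745
sqrt((|z|+a)/2) = sqrt((11.7745+11)/2) = sqrt(11.3873) = 3.3745
sqrt((|z|-a)/2) = sqrt((11.7745-11)/2) = sqrt(0.3873) = 0.6223

±(3.3745 + 0.6223i) i.e. 3.3745 + 0.6223i and -3.3745 - 0.6223i


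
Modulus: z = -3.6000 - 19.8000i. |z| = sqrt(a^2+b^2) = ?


|z| = sqrt((-3.6)^2 + (-19.8)^2) = sqrt(12.96 + 392.04) = sqrt(405) = 20.1246

|z| = 20.1246


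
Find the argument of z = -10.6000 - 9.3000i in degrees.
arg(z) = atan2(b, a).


Re = -10.6, Im = -9.3
arg = atan2(-9.3, -10.6) = -138.7376 degrees

arg(z) = -138.7376 degrees


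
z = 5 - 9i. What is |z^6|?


|z| = sqrt(25+81) = sqrt(106) = 10.2956
|z^6| = |z|^6 = (sqrt(106))^6 = 106^3 = 1191016

|z^6| = 1191016


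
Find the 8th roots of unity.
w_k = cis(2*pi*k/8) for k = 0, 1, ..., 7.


The 8th roots of unity are cis(360k/8°) for k=0..7
Angle step = 360/8 = 45°
Primitive root: cis(45°)
Primitive root = 0.7071 + 0.7071i

8 roots at angles: 0°, 45°, 90°, 135°, 180°, 225°, 270°, 315°


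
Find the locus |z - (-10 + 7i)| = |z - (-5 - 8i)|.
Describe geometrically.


Equal distances means the locus is the perpendicular bisector of z1 and z2.
Midpoint = ((-10+(-5))/2, (7+(-8))/2) = (-7.5000, -0.5000)

Perpendicular bisector through (-7.5000, -0.5000)


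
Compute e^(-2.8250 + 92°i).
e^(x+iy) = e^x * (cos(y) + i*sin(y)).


e^-2.8250 = 0.0593
cos(92°) = -0.0349
sin(92°) = 0.9994
Real = 0.0593*(-0.0349) = -0.0021
Imag = 0.0593*0.9994 = 0.0593

-0.0021 + 0.0593i


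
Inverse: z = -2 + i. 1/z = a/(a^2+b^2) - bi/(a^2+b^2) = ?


|z|^2 = 4+1 = 5
1/z = (-2 - 1i)/5

1/z = -0.4000 - 0.2000i


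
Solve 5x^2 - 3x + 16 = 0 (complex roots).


disc = (-3)^2 - 4*5*16 = 9 - 320 = -311
sqrt(|disc|) = sqrt(311) = 17.6352
Real part = 3/(2*5) = 0.3000
Imag part = 17.6352/(2*5) = 1.7635

0.3000 ± 1.7635i


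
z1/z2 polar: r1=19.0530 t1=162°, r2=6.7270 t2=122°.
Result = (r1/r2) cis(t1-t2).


r = 19.0530 / 6.7270 = 2.8323
theta = 162° - 122° = 40° = 40° (mod 360)

2.8323 cis(40°)


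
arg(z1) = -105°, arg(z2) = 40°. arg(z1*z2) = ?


arg(z1*z2) = -105° + 40° = -65°
Normalized to (-180°, 180°]: -65°

-65°


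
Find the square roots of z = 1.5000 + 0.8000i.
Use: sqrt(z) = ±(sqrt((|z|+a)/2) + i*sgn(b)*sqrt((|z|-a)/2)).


|z| = sqrt(2.25+0.64) = 1.7000
sqrt((|z|+a)/2) = sqrt((1.7000+1.5)/2) = sqrt(1.6000) = 1.2649
sqrt((|z|-a)/2) = sqrt((1.7000-1.5)/2) = sqrt(0.1000) = 0.3162

±(1.2649 + 0.3162i) i.e. 1.2649 + 0.3162i and -1.2649 - 0.3162i


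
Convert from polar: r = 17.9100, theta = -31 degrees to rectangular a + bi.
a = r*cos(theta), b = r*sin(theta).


a = 17.9100*cos(-31°) = 17.9100*0.85717 = 15.3519
b = 17.9100*sin(-31°) = 17.9100*(-0.515038) = -9.2243

15.3519 - 9.2243i


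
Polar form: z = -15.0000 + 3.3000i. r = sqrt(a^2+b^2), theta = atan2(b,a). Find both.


r = sqrt(225+10.89) = sqrt(235.89) = 15.3587
theta = atan2(3.3, -15) = 167.5926 degrees

r = 15.3587, theta = 167.5926 degrees


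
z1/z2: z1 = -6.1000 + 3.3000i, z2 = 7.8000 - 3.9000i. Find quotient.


Conjugate of z2 = 7.8000 + 3.9000i
Numerator: (-6.1000 + 3.3000i)(7.8000 + 3.9000i) = -60.4500 + 1.9500i
Denominator: 7.8^2 + (-3.9)^2 = 76.05
Result = (-60.4500 + 1.9500i)/76.05

-0.7949 + 0.0256i


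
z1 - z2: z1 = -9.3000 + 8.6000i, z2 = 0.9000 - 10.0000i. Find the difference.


Real: -9.3 - 0.9 = -10.2
Imag: 8.6 + 10 = 18.6

-10.2000 + 18.6000i


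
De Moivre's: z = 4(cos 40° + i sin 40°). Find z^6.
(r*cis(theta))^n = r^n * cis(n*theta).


r^6 = 4^6 = 4096
n*theta = 6*40° = 240° = 240° (mod 360)
a = 4096*cos(240°) = -2048.0000
b = 4096*sin(240°) = -3547.2401

4096 cis(240°) = -2048.0000 - 3547.2401i


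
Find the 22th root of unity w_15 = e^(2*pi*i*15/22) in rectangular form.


Angle = 360*15/22 = 245.4545°
a = cos(245.4545°) = -0.4154
b = sin(245.4545°) = -0.9096

-0.4154 - 0.9096i


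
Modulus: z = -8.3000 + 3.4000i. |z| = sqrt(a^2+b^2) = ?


|z| = sqrt((-8.3)^2 + 3.4^2) = sqrt(68.89 + 11.56) = sqrt(80.45) = 8.9694

|z| = 8.9694


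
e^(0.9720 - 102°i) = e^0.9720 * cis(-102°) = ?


e^0.9720 = 2.64323
cos(-102°) = -0.20791
sin(-102°) = -0.97815
Real = 2.64323*(-0.20791) = -0.5496
Imag = 2.64323*(-0.97815) = -2.5855

-0.5496 - 2.5855i


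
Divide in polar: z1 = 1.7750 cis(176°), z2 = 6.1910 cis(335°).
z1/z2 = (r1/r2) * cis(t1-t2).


r = 1.7750 / 6.1910 = 0.2867
theta = 176° - 335° = -159° = 201° (mod 360)

0.2867 cis(201°)


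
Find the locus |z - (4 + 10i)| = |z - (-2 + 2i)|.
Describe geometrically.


Equal distances means the locus is the perpendicular bisector of z1 and z2.
Midpoint = ((4+(-2))/2, (10+2)/2) = (1.0000, 6.0000)

Perpendicular bisector through (1.0000, 6.0000)


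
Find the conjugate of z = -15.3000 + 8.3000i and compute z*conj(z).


z_bar = -15.3000 - 8.3000i
z*z_bar = (-15.3)^2 + 8.3^2 = 234.09 + 68.89 = 302.98

z_bar = -15.3000 - 8.3000i, z*z_bar = 302.98


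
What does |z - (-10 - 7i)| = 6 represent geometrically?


|z - z0| = r is a circle with center z0 and radius r.
Center = (-10, -7), radius = 6

Circle with center (-10, -7) and radius 6


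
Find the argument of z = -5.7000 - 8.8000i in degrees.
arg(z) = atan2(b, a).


Re = -5.7, Im = -8.8
arg = atan2(-8.8, -5.7) = -122.9322 degrees

arg(z) = -122.9322 degrees


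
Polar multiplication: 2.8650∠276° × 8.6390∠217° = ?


r = 2.8650 * 8.6390 = 24.7507
theta = 276° + 217° = 493° = 133° (mod 360)

24.7507 cis(133°)


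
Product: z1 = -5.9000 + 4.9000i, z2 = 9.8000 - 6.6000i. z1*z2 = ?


Real = -5.9*9.8 - 4.9*(-6.6) = -57.82 - (-32.34) = -25.48
Imag = -5.9*(-6.6) + 9.8*4.9 = 38.94 + 48.02 = 86.96

-25.4800 + 86.9600i


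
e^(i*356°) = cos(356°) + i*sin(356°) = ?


cos(356°) = 0.9976
sin(356°) = -0.0698

e^(i*356°) = 0.9976 - 0.0698i


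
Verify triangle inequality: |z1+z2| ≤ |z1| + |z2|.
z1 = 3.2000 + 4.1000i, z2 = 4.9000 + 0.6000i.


|z1| = sqrt(3.2^2 + 4.1^2) = sqrt(27.05) = 5.2010
|z2| = sqrt(4.9^2 + 0.6^2) = sqrt(24.37) = 4.9366
z1+z2 = 8.1000 + 4.7000i
|z1+z2| = sqrt(87.7) = 9.3648
|z1|+|z2| = 5.2010 + 4.9366 = 10.1376

|z1+z2| = 9.3648 ≤ |z1|+|z2| = 10.1376 (verified)


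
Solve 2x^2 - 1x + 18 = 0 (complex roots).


disc = (-1)^2 - 4*2*18 = 1 - 144 = -143
sqrt(|disc|) = sqrt(143) = 11.9583
Real part = 1/(2*2) = 0.2500
Imag part = 11.9583/(2*2) = 2.9896

0.2500 ± 2.9896i


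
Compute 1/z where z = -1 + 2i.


|z|^2 = 1+4 = 5
1/z = (-1 - 2i)/5

1/z = -0.2000 - 0.4000i


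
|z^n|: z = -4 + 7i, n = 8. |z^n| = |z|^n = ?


|z| = sqrt(16+49) = sqrt(65) = 8.0623
|z^8| = |z|^8 = (sqrt(65))^8 = 65^4 = 17850625

|z^8| = 17850625


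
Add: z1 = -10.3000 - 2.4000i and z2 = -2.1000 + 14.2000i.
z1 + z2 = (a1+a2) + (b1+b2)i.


Real: -10.3 - 2.1 = -12.4
Imag: -2.4 + 14.2 = 11.8

-12.4000 + 11.8000i


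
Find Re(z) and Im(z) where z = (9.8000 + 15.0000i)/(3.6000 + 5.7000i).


Multiply by conjugate: (9.8000 + 15.0000i)(3.6000 - 5.7000i) / (3.6^2 + 5.7^2)
Numerator real = 9.8*3.6 + 15*5.7 = 120.78
Numerator imag = 15*3.6 - 9.8*5.7 = -1.86
Denominator = 45.45
Re(z) = 120.78/45.45 = 2.6574
Im(z) = -1.86/45.45 = -0.0409

Re(z) = 2.6574, Im(z) = -0.0409
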